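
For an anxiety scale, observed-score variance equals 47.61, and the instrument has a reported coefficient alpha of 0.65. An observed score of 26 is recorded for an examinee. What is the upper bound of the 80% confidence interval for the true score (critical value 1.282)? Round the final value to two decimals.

31.23

SD = √47.61 = 6.9000
SEM = 6.9000 × √(1 − 0.6500) = 6.9000 × √0.3500 ≃ 6.9000 × 0.5916 ≃ 4.0821
1.282 × SEM ≃ 5.2332
Upper bound: 26 + 5.2332 = 31.2332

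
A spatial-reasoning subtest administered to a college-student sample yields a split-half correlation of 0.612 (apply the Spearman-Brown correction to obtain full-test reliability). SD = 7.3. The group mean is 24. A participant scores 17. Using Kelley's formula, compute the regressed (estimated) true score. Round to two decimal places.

18.68

Spearman-Brown: r = 2(0.612) / (1 + 0.612) = 1.2240 / 1.6120 ≈ 0.7593
Estimated true score = 0.7593·17 + (1 − 0.7593)·24 ≈ 18.6849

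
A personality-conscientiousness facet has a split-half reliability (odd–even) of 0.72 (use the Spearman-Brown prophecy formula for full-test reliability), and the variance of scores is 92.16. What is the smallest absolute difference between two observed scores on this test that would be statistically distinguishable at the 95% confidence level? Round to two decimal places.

10.74

σ = 92.16^(1/2) = 9.6000
r_full = 2·0.72 / (1 + 0.72) ≈ 0.8372
The standard error of measurement is 9.6000·√(1 − 0.8372) ≈ 9.6000·0.4035 ≈ 3.8733.
Standard error of the difference = 3.8733·√2 ≈ 5.4777
Smallest detectable difference = 1.96·5.4777 ≈ 10.7364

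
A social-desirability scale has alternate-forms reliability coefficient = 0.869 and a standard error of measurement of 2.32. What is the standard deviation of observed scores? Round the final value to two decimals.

6.41

SD = SEM / √(1 − r) = 2.32 / √0.13100 ≃ 2.32 / 0.36194 ≃ 6.40992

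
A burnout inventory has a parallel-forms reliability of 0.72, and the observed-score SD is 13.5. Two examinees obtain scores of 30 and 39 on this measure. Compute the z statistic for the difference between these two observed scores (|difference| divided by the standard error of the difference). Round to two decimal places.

The standard error of measurement is 13.5000*√(1 − 0.7200) ≈ 13.5000*0.5292 ≈ 7.1435.
SE_diff = SEM * √2 ≈ 7.1435 * 1.4142 ≈ 10.1025
z = |30 − 39| / 10.1025 = 9 / 10.1025 ≈ 0.8909

0.89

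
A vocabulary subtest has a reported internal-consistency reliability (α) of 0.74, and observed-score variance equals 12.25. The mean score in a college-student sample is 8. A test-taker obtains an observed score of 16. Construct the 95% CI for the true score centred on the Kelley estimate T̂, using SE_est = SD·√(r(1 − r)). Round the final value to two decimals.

[10.91, 16.93]

σ = 12.25^(1/2) = 3.5000
Estimated true score = 0.7400*16 + (1 − 0.7400)*8 ≈ 13.9200
SE_est = SD * √(r(1 − r)) = 3.5000 * √0.1924 ≈ 3.5000 * 0.4386 ≈ 1.5352
95% CI: 13.9200 ± 3.0090 ≈ (10.9110, 16.9290)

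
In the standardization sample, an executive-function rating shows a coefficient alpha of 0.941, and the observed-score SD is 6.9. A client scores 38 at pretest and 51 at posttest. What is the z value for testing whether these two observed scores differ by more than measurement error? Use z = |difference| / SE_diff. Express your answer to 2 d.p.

5.48

SEM = 6.9000 · √(1 − 0.9410) = 6.9000 · √0.0590 ≈ 6.9000 · 0.2429 ≈ 1.6760
SE_diff = √2 · SEM ≈ 2.3702
z = 13 / 2.3702 ≈ 5.4847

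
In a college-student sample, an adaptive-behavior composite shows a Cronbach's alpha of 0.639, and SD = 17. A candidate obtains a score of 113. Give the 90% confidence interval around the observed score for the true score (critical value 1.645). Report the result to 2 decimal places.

The standard error of measurement is 17.0000·√(1 − 0.6390) ≈ 17.0000·0.6008 ≈ 10.2142.
Half-width = 1.645·10.2142 ≈ 16.8023
CI = 113 ± 16.8023 → [96.1977, 129.8023]

[96.20, 129.80]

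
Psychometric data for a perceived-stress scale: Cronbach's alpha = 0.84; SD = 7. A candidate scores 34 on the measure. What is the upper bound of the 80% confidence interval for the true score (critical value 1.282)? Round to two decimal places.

SEM = 7.000×√(1 − 0.840) ≃ 2.800
Margin = 1.282 × 2.800 ≃ 3.590
Upper bound: 34 + 3.590 = 37.590

37.59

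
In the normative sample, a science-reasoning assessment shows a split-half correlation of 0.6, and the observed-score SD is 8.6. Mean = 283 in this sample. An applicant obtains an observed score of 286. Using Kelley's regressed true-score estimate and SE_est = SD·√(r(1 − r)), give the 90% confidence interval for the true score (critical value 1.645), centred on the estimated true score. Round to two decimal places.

Spearman-Brown: r = 2(0.6) / (1 + 0.6) = 1.200 / 1.600 ≈ 0.750
T̂ = 0.750(286) + 0.250(283) ≈ 285.250
SE_est = SD × √(r(1 − r)) = 8.600 × √0.188 ≈ 8.600 × 0.433 ≈ 3.724
CI = 285.250 ± 1.645 × 3.724 → [279.124, 291.376]

[279.12, 291.38]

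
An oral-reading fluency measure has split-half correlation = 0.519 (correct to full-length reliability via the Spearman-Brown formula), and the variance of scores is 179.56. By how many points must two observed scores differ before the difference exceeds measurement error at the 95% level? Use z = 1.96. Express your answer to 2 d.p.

20.90

SD = √179.56 ≈ 13.4000
Spearman-Brown: r = 2(0.519) / (1 + 0.519) = 1.0380 / 1.5190 ≈ 0.6833
SEM = 13.4000·√(1 − 0.6833) ≈ 7.5405
SE_diff = SEM · √2 ≈ 7.5405 · 1.4142 ≈ 10.6638
Smallest detectable difference = 1.96·10.6638 ≈ 20.9011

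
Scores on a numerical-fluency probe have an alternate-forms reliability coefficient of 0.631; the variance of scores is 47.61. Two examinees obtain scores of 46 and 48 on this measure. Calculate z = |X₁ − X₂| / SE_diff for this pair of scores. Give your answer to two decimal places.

0.34

SD = √47.61 ≈ 6.90000
The standard error of measurement is 6.90000·√(1 − 0.63100) ≈ 6.90000·0.60745 ≈ 4.19143.
Standard error of the difference = 4.19143·√2 ≈ 5.92758
z = 2 / 5.92758 ≈ 0.33741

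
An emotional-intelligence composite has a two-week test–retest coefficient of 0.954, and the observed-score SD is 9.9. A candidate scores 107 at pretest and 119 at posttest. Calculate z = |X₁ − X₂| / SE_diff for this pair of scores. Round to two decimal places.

4.00

The standard error of measurement is 9.900×√(1 − 0.954) ≃ 9.900×0.214 ≃ 2.123.
SE_diff = √2 × SEM ≃ 3.003
z = |107 − 119| / 3.003 = 12 / 3.003 ≃ 3.996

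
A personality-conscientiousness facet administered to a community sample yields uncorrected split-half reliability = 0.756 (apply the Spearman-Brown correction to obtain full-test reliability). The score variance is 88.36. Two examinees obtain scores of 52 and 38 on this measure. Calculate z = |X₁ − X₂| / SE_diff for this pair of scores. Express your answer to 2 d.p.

2.83

SD = √88.36 ≈ 9.4000
Spearman-Brown: r = 2(0.756) / (1 + 0.756) = 1.5120 / 1.7560 ≈ 0.8610
SEM = 9.4000 · √(1 − 0.8610) = 9.4000 · √0.1390 ≈ 9.4000 · 0.3728 ≈ 3.5040
SE_diff = SEM · √2 ≈ 3.5040 · 1.4142 ≈ 4.9554
z = |52 − 38| / 4.9554 = 14 / 4.9554 ≈ 2.8252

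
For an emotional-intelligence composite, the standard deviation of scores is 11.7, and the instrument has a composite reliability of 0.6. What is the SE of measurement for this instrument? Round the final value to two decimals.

7.40

SEM = 11.7000·√(1 − 0.6000) ≈ 7.3997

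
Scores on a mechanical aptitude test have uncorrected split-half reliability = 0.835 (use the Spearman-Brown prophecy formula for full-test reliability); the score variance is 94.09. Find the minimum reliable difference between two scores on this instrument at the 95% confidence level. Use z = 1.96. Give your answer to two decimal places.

8.06

SD = √94.09 ≈ 9.700
Full-length reliability (Spearman-Brown) = 2(0.835)/(1+0.835) ≈ 0.910
The standard error of measurement is 9.700·√(1 − 0.910) ≈ 9.700·0.300 ≈ 2.909.
SE_diff = SEM · √2 ≈ 2.909 · 1.414 ≈ 4.113
Smallest detectable difference = 1.96·4.113 ≈ 8.062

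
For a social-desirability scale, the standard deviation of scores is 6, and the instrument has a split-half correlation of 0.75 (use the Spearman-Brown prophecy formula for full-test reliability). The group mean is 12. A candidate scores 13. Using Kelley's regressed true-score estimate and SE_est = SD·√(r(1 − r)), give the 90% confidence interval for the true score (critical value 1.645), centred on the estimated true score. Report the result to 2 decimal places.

[9.40, 16.31]

r_full = 2·0.75 / (1 + 0.75) ≃ 0.85714
T̂ = 0.85714(13) + 0.14286(12) ≃ 12.85714
SE_est = 6.00000·√[r(1 − r)] ≃ 2.09956
CI = 12.85714 ± 1.645 × 2.09956 → [9.40336, 16.31092]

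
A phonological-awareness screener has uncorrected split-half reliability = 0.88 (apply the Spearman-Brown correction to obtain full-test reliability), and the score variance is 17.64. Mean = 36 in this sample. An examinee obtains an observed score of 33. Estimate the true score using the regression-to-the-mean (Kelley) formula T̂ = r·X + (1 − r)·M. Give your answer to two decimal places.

Spearman-Brown: r = 2(0.88) / (1 + 0.88) = 1.76000 / 1.88000 ≈ 0.93617
T̂ = 0.93617(33) + 0.06383(36) ≈ 33.19149

33.19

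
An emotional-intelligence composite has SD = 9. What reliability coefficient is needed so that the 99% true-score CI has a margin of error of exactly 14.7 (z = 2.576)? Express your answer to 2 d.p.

SEM needed = half-width / z = 14.7/2.576 ≈ 5.70652
r = 1 − (5.70652/9)² ≈ 1 − 0.40203 ≈ 0.59797

0.60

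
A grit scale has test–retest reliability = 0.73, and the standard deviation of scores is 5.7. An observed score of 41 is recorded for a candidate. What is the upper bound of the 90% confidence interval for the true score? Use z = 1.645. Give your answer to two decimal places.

45.87

SEM = 5.700*√(1 − 0.730) ≈ 2.962
Margin = 1.645 * 2.962 ≈ 4.872
Upper bound: 41 + 4.872 = 45.872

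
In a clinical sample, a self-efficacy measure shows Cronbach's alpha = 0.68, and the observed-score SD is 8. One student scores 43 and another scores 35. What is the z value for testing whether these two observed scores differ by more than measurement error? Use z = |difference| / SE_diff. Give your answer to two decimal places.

SEM = 8.0000*√(1 − 0.6800) ≈ 4.5255
SE_diff = SEM * √2 ≈ 4.5255 * 1.4142 ≈ 6.4000
z = |43 − 35| / 6.4000 = 8 / 6.4000 ≈ 1.2500

1.25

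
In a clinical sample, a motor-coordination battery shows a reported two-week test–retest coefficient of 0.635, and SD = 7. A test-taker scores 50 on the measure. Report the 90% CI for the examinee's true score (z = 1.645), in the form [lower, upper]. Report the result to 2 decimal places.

[43.04, 56.96]

SEM = 7.0000*√(1 − 0.6350) ≈ 4.2291
1.645 * SEM ≈ 6.9568
90% CI: 50 ± 6.9568 = [43.0432, 56.9568]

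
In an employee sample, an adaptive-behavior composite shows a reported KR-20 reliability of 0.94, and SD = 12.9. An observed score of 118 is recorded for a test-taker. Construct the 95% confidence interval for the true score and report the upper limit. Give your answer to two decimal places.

124.19

SEM = 12.900*√(1 − 0.940) ≈ 3.160
Half-width = 1.96*3.160 ≈ 6.193
Upper bound: 118 + 6.193 = 124.193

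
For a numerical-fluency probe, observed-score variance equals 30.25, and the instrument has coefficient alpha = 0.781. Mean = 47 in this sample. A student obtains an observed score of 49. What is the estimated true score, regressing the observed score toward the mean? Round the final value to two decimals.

T̂ = 0.781(49) + 0.219(47) ≈ 48.562

48.56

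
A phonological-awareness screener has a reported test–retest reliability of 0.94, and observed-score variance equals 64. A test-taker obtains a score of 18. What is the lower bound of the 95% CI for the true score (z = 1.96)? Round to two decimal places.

14.16

σ = 64^(1/2) = 8.00000
SEM = 8.00000 × √(1 − 0.94000) = 8.00000 × √0.06000 ≃ 8.00000 × 0.24495 ≃ 1.95959
Margin = 1.96 × 1.95959 ≃ 3.84080
Lower limit = 18 − 3.84080 ≃ 14.15920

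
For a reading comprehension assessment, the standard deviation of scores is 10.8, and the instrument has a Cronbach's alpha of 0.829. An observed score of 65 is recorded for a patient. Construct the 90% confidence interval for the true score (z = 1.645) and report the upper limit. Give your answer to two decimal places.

SEM = 10.800·√(1 − 0.829) ≈ 4.466
Margin = 1.645 · 4.466 ≈ 7.347
Upper limit = 65 + 7.347 ≈ 72.347

72.35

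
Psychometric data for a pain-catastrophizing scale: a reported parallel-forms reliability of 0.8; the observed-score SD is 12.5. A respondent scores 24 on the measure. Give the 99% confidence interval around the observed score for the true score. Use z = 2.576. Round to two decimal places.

[9.60, 38.40]

SEM = 12.500 · √(1 − 0.800) = 12.500 · √0.200 ≈ 12.500 · 0.447 ≈ 5.590
2.576 · SEM ≈ 14.400
CI = 24 ± 14.400 → [9.600, 38.400]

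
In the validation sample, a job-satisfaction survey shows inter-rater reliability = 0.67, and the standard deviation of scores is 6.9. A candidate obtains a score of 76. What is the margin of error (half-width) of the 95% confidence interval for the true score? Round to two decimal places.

7.77

SEM = 6.9000×√(1 − 0.6700) ≈ 3.9637
1.96 × SEM ≈ 7.7689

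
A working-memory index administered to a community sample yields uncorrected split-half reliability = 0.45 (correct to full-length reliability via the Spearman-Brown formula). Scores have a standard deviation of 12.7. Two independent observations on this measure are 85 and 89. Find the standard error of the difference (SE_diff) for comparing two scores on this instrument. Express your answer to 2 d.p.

Spearman-Brown: r = 2(0.45) / (1 + 0.45) = 0.9000 / 1.4500 ≈ 0.6207
The standard error of measurement is 12.7000*√(1 − 0.6207) ≈ 12.7000*0.6159 ≈ 7.8217.
SE_diff = SEM * √2 ≈ 7.8217 * 1.4142 ≈ 11.0616

11.06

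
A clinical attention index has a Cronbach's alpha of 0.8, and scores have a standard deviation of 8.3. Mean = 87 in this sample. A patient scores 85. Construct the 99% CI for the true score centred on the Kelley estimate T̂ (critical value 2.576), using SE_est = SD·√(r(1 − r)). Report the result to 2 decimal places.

Estimated true score = 0.80000*85 + (1 − 0.80000)*87 ≈ 85.40000
SE_est = SD * √(r(1 − r)) = 8.30000 * √0.16000 ≈ 8.30000 * 0.40000 ≈ 3.32000
99% CI: 85.40000 ± 8.55232 ≈ (76.84768, 93.95232)

[76.85, 93.95]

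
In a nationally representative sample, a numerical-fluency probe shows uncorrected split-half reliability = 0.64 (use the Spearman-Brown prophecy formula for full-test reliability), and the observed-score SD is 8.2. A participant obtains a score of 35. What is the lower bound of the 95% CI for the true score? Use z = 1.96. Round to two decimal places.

27.47

Spearman-Brown: r = 2(0.64) / (1 + 0.64) = 1.280 / 1.640 ≈ 0.780
SEM = 8.200×√(1 − 0.780) ≈ 3.842
Margin = 1.96 × 3.842 ≈ 7.530
Lower limit = 35 − 7.530 ≈ 27.470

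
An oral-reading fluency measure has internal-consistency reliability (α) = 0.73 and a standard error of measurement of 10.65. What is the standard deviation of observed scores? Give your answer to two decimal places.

20.50

SD = SEM / √(1 − r) = 10.65 / √0.27000 ≈ 10.65 / 0.51962 ≈ 20.49593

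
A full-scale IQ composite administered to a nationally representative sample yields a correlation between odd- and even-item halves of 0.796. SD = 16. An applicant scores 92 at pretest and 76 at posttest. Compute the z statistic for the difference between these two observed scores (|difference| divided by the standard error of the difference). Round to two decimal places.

r_full = 2·0.796 / (1 + 0.796) ≃ 0.88641
SEM = 16.00000 · √(1 − 0.88641) = 16.00000 · √0.11359 ≃ 16.00000 · 0.33702 ≃ 5.39240
Standard error of the difference = 5.39240·√2 ≃ 7.62600
z = 16 / 7.62600 ≃ 2.09809

2.10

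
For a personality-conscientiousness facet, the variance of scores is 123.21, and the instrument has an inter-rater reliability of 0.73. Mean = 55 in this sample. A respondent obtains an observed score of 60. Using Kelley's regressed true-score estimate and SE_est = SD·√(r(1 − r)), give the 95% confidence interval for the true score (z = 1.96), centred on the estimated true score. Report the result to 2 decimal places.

[48.99, 68.31]

σ = 123.21^(1/2) = 11.100
Estimated true score = 0.730×60 + (1 − 0.730)×55 ≈ 58.650
SE_est = 11.100×√(0.730×0.270) ≈ 4.928
CI = 58.650 ± 1.96 × 4.928 → [48.991, 68.309]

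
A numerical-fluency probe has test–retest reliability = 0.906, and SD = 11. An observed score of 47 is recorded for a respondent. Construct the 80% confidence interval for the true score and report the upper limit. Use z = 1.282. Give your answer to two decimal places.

The standard error of measurement is 11.0000×√(1 − 0.9060) ≈ 11.0000×0.3066 ≈ 3.3725.
1.282 × SEM ≈ 4.3236
Upper limit = 47 + 4.3236 ≈ 51.3236

51.32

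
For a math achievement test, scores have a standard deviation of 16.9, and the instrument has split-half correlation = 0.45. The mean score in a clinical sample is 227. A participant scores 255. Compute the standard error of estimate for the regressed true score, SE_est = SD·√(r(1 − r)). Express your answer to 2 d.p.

8.20

Spearman-Brown: r = 2(0.45) / (1 + 0.45) = 0.90000 / 1.45000 ≃ 0.62069
SE_est = 16.90000·√[r(1 − r)] ≃ 8.20014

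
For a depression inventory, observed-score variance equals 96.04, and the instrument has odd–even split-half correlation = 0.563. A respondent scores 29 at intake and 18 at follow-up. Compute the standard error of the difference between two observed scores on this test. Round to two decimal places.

SD = √96.04 ≈ 9.8000
Full-length reliability (Spearman-Brown) = 2(0.563)/(1+0.563) ≈ 0.7204
SEM = 9.8000 × √(1 − 0.7204) = 9.8000 × √0.2796 ≈ 9.8000 × 0.5288 ≈ 5.1819
Standard error of the difference = 5.1819·√2 ≈ 7.3283

7.33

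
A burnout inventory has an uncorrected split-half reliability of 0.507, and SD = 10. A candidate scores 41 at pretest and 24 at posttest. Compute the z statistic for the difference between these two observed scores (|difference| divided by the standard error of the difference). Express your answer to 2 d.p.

2.10

Spearman-Brown: r = 2(0.507) / (1 + 0.507) = 1.0140 / 1.5070 ≈ 0.6729
SEM = 10.0000 · √(1 − 0.6729) = 10.0000 · √0.3271 ≈ 10.0000 · 0.5720 ≈ 5.7196
Standard error of the difference = 5.7196·√2 ≈ 8.0888
z = 17 / 8.0888 ≈ 2.1017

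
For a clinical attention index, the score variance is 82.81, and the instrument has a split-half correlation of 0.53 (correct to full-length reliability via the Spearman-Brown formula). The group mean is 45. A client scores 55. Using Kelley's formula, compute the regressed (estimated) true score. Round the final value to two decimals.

51.93

r_full = 2·0.53 / (1 + 0.53) ≈ 0.693
Estimated true score = 0.693×55 + (1 − 0.693)×45 ≈ 51.928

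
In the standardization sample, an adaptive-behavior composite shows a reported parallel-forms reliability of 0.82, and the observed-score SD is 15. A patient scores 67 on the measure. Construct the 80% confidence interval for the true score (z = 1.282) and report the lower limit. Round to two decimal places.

58.84

SEM = 15.0000 · √(1 − 0.8200) = 15.0000 · √0.1800 ≈ 15.0000 · 0.4243 ≈ 6.3640
Half-width = 1.282·6.3640 ≈ 8.1586
Lower bound: 67 − 8.1586 = 58.8414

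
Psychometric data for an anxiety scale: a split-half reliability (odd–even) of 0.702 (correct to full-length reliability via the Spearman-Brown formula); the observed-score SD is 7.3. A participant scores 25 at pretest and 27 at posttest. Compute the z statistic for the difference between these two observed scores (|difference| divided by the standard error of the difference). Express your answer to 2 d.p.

Spearman-Brown: r = 2(0.702) / (1 + 0.702) = 1.404 / 1.702 ≈ 0.825
The standard error of measurement is 7.300*√(1 − 0.825) ≈ 7.300*0.418 ≈ 3.055.
Standard error of the difference = 3.055·√2 ≈ 4.320
z = |25 − 27| / 4.320 = 2 / 4.320 ≈ 0.463

0.46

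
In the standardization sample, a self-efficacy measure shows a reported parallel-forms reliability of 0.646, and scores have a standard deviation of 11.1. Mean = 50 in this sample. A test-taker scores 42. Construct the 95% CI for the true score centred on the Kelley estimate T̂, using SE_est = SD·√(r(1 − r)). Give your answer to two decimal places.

[34.43, 55.24]

T̂ = r·X + (1 − r)·M = 0.646*42 + 0.354*50 = 27.132 + 17.700 ≈ 44.832
SE_est = 11.100*√(0.646*0.354) ≈ 5.308
95% CI: 44.832 ± 10.404 ≈ (34.428, 55.236)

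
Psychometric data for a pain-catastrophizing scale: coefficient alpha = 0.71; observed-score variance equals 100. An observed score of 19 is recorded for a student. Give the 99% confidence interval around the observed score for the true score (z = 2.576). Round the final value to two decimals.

SD = √100 = 10.00000
The standard error of measurement is 10.00000·√(1 − 0.71000) ≈ 10.00000·0.53852 ≈ 5.38516.
Margin = 2.576 · 5.38516 ≈ 13.87218
Interval: (5.12782, 32.87218)

[5.13, 32.87]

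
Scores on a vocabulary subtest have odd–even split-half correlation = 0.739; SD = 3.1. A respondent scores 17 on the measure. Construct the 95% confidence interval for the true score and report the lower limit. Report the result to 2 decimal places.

14.65

Spearman-Brown: r = 2(0.739) / (1 + 0.739) = 1.478 / 1.739 ≈ 0.850
The standard error of measurement is 3.100·√(1 − 0.850) ≈ 3.100·0.387 ≈ 1.201.
Margin = 1.96 · 1.201 ≈ 2.354
Lower bound: 17 − 2.354 = 14.646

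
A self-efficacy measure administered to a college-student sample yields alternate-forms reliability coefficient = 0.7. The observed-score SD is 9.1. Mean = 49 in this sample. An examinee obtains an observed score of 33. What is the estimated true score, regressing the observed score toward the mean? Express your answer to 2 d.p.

37.80

Estimated true score = 0.7000*33 + (1 − 0.7000)*49 ≃ 37.8000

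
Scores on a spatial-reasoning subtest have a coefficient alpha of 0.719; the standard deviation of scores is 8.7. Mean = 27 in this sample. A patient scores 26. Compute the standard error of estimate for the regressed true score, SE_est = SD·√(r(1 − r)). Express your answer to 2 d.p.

SE_est = SD × √(r(1 − r)) = 8.700 × √0.202 ≈ 8.700 × 0.449 ≈ 3.911

3.91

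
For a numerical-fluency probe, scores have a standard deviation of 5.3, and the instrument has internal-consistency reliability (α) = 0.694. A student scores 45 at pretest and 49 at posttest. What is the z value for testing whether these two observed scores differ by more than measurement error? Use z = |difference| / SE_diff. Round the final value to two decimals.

SEM = 5.3000*√(1 − 0.6940) ≈ 2.9318
Standard error of the difference = 2.9318·√2 ≈ 4.1462
z = |45 − 49| / 4.1462 = 4 / 4.1462 ≈ 0.9647

0.96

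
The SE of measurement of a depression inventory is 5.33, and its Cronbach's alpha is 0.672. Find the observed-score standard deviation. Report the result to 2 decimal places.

9.31

SD = 5.33 / √(1 − 0.672) ≈ 9.3066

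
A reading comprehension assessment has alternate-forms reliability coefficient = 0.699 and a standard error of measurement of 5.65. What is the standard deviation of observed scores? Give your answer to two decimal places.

10.30

SD = SEM / √(1 − r) = 5.65 / √0.301 ≃ 5.65 / 0.549 ≃ 10.298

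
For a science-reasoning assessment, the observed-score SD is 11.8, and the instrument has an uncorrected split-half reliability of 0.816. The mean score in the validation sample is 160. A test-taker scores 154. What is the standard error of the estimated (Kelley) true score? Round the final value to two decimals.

3.56

Spearman-Brown: r = 2(0.816) / (1 + 0.816) = 1.6320 / 1.8160 ≈ 0.8987
SE_est = SD · √(r(1 − r)) = 11.8000 · √0.0911 ≈ 11.8000 · 0.3018 ≈ 3.5607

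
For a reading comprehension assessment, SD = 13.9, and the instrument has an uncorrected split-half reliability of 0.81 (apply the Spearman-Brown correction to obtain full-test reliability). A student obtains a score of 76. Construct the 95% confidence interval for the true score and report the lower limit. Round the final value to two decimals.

67.17

Full-length reliability (Spearman-Brown) = 2(0.81)/(1+0.81) ≃ 0.8950
SEM = 13.9000 · √(1 − 0.8950) = 13.9000 · √0.1050 ≃ 13.9000 · 0.3240 ≃ 4.5035
Half-width = 1.96·4.5035 ≃ 8.8269
Lower bound: 76 − 8.8269 = 67.1731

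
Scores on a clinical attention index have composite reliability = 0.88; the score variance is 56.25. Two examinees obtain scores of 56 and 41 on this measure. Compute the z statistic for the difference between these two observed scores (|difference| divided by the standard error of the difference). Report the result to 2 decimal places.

4.08

SD = √56.25 = 7.5000
SEM = 7.5000 × √(1 − 0.8800) = 7.5000 × √0.1200 ≈ 7.5000 × 0.3464 ≈ 2.5981
SE_diff = SEM × √2 ≈ 2.5981 × 1.4142 ≈ 3.6742
z = 15 / 3.6742 ≈ 4.0825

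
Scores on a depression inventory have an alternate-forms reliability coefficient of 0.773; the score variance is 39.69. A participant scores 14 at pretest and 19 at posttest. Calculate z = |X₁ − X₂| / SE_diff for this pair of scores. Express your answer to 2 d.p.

σ = 39.69^(1/2) = 6.30000
SEM = 6.30000 * √(1 − 0.77300) = 6.30000 * √0.22700 ≃ 6.30000 * 0.47645 ≃ 3.00160
Standard error of the difference = 3.00160·√2 ≃ 4.24491
z = |14 − 19| / 4.24491 = 5 / 4.24491 ≃ 1.17788

1.18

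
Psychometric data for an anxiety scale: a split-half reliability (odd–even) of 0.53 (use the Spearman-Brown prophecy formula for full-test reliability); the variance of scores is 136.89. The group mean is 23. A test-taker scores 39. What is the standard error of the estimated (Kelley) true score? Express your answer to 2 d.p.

5.40

SD = √136.89 = 11.70000
Full-length reliability (Spearman-Brown) = 2(0.53)/(1+0.53) ≈ 0.69281
SE_est = 11.70000·√[r(1 − r)] ≈ 5.39755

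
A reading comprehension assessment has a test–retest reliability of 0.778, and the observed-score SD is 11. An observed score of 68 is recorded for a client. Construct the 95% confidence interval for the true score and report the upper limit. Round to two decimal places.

The standard error of measurement is 11.000*√(1 − 0.778) ≈ 11.000*0.471 ≈ 5.183.
Margin = 1.96 * 5.183 ≈ 10.158
Upper limit = 68 + 10.158 ≈ 78.158

78.16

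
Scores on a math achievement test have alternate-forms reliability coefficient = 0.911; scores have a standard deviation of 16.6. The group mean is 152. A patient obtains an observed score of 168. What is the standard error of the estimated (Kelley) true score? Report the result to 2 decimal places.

4.73

SE_est = SD · √(r(1 − r)) = 16.600 · √0.081 ≈ 16.600 · 0.285 ≈ 4.727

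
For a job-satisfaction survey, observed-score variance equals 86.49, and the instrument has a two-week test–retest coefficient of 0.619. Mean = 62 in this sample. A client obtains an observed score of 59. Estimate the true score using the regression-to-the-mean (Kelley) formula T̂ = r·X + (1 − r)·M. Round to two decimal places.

Estimated true score = 0.61900*59 + (1 − 0.61900)*62 ≈ 60.14300

60.14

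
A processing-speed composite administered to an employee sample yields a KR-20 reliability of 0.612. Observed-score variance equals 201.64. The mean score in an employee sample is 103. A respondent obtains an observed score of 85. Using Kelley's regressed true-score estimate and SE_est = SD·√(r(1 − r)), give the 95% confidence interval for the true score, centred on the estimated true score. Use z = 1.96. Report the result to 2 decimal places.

σ = 201.64^(1/2) = 14.20000
Estimated true score = 0.61200*85 + (1 − 0.61200)*103 ≈ 91.98400
SE_est = SD * √(r(1 − r)) = 14.20000 * √0.23746 ≈ 14.20000 * 0.48729 ≈ 6.91958
95% CI: 91.98400 ± 13.56238 ≈ (78.42162, 105.54638)

[78.42, 105.55]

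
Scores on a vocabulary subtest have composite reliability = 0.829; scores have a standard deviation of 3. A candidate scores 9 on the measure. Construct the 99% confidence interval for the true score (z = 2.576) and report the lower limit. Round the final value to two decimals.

SEM = 3.000*√(1 − 0.829) ≃ 1.241
Half-width = 2.576*1.241 ≃ 3.196
Lower limit = 9 − 3.196 ≃ 5.804

5.80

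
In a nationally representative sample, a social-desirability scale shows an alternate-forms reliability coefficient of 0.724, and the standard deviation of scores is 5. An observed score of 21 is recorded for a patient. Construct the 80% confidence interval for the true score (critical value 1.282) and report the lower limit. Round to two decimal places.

SEM = 5.0000·√(1 − 0.7240) ≈ 2.6268
Half-width = 1.282·2.6268 ≈ 3.3675
Lower limit = 21 − 3.3675 ≈ 17.6325

17.63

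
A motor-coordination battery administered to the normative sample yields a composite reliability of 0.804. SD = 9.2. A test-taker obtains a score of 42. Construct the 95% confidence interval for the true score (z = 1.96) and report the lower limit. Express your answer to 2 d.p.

34.02

SEM = 9.20000 * √(1 − 0.80400) = 9.20000 * √0.19600 ≈ 9.20000 * 0.44272 ≈ 4.07301
Half-width = 1.96*4.07301 ≈ 7.98311
Lower bound: 42 − 7.98311 = 34.01689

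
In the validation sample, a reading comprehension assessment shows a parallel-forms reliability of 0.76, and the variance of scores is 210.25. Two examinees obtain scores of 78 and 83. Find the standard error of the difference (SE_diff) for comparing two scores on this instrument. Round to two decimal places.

σ = 210.25^(1/2) = 14.50000
The standard error of measurement is 14.50000*√(1 − 0.76000) ≈ 14.50000*0.48990 ≈ 7.10352.
SE_diff = √2 * SEM ≈ 10.04589

10.05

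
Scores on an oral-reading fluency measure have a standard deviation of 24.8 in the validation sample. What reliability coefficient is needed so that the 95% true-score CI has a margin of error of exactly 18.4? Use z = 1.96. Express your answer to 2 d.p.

0.86

SEM needed = half-width / z = 18.4/1.96 ≈ 9.388
Required reliability = 1 − (SEM/SD)² = 1 − 0.143 ≈ 0.857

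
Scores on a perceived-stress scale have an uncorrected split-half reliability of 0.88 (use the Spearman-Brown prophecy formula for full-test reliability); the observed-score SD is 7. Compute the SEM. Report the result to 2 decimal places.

r_full = 2·0.88 / (1 + 0.88) ≈ 0.936
SEM = 7.000*√(1 − 0.936) ≈ 1.769

1.77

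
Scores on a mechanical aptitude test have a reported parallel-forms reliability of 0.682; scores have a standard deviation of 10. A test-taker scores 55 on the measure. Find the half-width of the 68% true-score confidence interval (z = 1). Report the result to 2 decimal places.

5.64

The standard error of measurement is 10.0000*√(1 − 0.6820) ≈ 10.0000*0.5639 ≈ 5.6391.
1 * SEM ≈ 5.6391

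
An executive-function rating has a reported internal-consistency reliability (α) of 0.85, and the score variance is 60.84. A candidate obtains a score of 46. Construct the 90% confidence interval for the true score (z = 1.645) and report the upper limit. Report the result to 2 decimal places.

SD = √60.84 ≈ 7.800
SEM = 7.800 * √(1 − 0.850) = 7.800 * √0.150 ≈ 7.800 * 0.387 ≈ 3.021
Margin = 1.645 * 3.021 ≈ 4.969
Upper bound: 46 + 4.969 = 50.969

50.97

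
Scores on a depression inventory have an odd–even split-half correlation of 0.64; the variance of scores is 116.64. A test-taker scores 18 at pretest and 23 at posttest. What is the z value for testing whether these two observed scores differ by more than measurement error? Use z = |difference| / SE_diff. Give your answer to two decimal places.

0.70

σ = 116.64^(1/2) = 10.800
r_full = 2·0.64 / (1 + 0.64) ≃ 0.780
The standard error of measurement is 10.800*√(1 − 0.780) ≃ 10.800*0.469 ≃ 5.060.
Standard error of the difference = 5.060·√2 ≃ 7.156
z = |18 − 23| / 7.156 = 5 / 7.156 ≃ 0.699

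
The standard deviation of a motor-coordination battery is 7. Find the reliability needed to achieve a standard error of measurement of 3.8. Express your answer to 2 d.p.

Required reliability = 1 − (SEM/SD)² = 1 − 0.295 ≈ 0.705

0.71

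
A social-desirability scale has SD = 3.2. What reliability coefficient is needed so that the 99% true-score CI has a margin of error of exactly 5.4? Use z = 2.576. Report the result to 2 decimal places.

0.57

SEM needed = half-width / z = 5.4/2.576 ≈ 2.096
r = 1 − (2.096/3.2)² ≈ 1 − 0.429 ≈ 0.571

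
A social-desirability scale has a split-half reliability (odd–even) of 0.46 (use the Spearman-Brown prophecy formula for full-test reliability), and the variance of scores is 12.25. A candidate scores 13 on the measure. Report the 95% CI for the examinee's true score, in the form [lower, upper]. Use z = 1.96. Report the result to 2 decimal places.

σ = 12.25^(1/2) = 3.500
r_full = 2·0.46 / (1 + 0.46) ≈ 0.630
SEM = 3.500 · √(1 − 0.630) = 3.500 · √0.370 ≈ 3.500 · 0.608 ≈ 2.129
1.96 · SEM ≈ 4.172
CI = 13 ± 4.172 → [8.828, 17.172]

[8.83, 17.17]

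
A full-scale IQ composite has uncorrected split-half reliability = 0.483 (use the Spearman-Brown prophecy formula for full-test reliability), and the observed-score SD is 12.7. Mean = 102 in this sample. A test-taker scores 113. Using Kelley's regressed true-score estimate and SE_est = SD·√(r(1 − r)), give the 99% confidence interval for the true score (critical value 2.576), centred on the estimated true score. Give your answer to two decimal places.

Full-length reliability (Spearman-Brown) = 2(0.483)/(1+0.483) ≈ 0.6514
Estimated true score = 0.6514·113 + (1 − 0.6514)·102 ≈ 109.1652
SE_est = SD · √(r(1 − r)) = 12.7000 · √0.2271 ≈ 12.7000 · 0.4765 ≈ 6.0520
CI = 109.1652 ± 2.576 · 6.0520 → [93.5753, 124.7551]

[93.58, 124.76]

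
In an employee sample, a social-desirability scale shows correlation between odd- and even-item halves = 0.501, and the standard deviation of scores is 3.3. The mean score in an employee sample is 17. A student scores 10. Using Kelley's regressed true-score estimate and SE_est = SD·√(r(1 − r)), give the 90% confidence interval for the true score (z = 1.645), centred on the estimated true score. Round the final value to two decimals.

[9.77, 14.88]

Full-length reliability (Spearman-Brown) = 2(0.501)/(1+0.501) ≈ 0.668
Estimated true score = 0.668*10 + (1 − 0.668)*17 ≈ 12.327
SE_est = 3.300*√(0.668*0.332) ≈ 1.555
CI = 12.327 ± 1.645 * 1.555 → [9.770, 14.884]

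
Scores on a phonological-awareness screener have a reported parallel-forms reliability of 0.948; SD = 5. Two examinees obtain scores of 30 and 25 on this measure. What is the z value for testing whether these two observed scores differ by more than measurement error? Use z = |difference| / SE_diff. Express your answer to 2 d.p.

3.10

SEM = 5.0000 · √(1 − 0.9480) = 5.0000 · √0.0520 ≈ 5.0000 · 0.2280 ≈ 1.1402
SE_diff = √2 · SEM ≈ 1.6125
z = 5 / 1.6125 ≈ 3.1009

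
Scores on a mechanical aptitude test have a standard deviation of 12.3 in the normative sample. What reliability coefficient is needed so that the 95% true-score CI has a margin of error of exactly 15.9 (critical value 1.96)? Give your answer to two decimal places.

0.57

SEM needed = half-width / z = 15.9/1.96 ≈ 8.11224
r = 1 − (SEM / SD)² = 1 − (8.11224 / 12.3)² ≈ 1 − 0.43498 ≈ 0.56502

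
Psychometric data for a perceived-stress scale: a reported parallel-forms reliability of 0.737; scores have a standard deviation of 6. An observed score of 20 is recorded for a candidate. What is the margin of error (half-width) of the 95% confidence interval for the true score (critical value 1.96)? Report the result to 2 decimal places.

6.03

The standard error of measurement is 6.000*√(1 − 0.737) ≈ 6.000*0.513 ≈ 3.077.
Half-width = 1.96*3.077 ≈ 6.031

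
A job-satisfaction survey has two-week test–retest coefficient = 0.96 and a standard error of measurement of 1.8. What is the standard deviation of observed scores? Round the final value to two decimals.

9.00

SD = SEM / √(1 − r) = 1.8 / √0.04000 ≈ 1.8 / 0.20000 ≈ 9.00000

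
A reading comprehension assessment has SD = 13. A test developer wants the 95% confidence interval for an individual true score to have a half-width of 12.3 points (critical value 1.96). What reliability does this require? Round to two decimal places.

0.77

Required SEM = 12.3 / 1.96 ≃ 6.27551
r = 1 − (SEM / SD)² = 1 − (6.27551 / 13)² ≃ 1 − 0.23303 ≃ 0.76697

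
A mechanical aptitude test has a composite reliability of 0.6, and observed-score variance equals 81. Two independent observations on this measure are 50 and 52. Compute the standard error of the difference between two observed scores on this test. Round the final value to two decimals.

SD = √81 = 9.00000
SEM = 9.00000×√(1 − 0.60000) ≈ 5.69210
Standard error of the difference = 5.69210·√2 ≈ 8.04984

8.05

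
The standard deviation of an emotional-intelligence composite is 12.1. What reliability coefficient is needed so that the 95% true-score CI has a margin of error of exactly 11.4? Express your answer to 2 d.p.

0.77

Required SEM = 11.4 / 1.96 ≈ 5.816
r = 1 − (SEM / SD)² = 1 − (5.816 / 12.1)² ≈ 1 − 0.231 ≈ 0.769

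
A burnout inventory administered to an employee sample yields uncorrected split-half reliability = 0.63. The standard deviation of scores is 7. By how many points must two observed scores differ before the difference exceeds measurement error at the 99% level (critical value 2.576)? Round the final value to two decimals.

Full-length reliability (Spearman-Brown) = 2(0.63)/(1+0.63) ≈ 0.773
SEM = 7.000·√(1 − 0.773) ≈ 3.335
SE_diff = √2 · SEM ≈ 4.717
Minimum reliable difference = 2.576 · SE_diff ≈ 2.576 · 4.717 ≈ 12.150

12.15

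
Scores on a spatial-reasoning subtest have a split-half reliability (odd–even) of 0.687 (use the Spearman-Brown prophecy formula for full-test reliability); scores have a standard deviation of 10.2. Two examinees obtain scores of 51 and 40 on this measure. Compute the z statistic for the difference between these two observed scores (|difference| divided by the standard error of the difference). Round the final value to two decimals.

Spearman-Brown: r = 2(0.687) / (1 + 0.687) = 1.3740 / 1.6870 ≈ 0.8145
SEM = 10.2000·√(1 − 0.8145) ≈ 4.3935
SE_diff = √2 · SEM ≈ 6.2134
z = 11 / 6.2134 ≈ 1.7704

1.77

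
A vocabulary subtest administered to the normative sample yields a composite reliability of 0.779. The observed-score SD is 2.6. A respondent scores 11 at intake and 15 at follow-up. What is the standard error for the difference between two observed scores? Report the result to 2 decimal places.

1.73

SEM = 2.600·√(1 − 0.779) ≈ 1.222
SE_diff = √2 · SEM ≈ 1.729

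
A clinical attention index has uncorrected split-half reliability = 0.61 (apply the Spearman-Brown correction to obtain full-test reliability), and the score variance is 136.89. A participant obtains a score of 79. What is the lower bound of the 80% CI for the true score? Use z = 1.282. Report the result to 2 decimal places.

σ = 136.89^(1/2) = 11.7000
r_full = 2·0.61 / (1 + 0.61) ≈ 0.7578
The standard error of measurement is 11.7000*√(1 − 0.7578) ≈ 11.7000*0.4922 ≈ 5.7584.
Margin = 1.282 * 5.7584 ≈ 7.3823
Lower limit = 79 − 7.3823 ≈ 71.6177

71.62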